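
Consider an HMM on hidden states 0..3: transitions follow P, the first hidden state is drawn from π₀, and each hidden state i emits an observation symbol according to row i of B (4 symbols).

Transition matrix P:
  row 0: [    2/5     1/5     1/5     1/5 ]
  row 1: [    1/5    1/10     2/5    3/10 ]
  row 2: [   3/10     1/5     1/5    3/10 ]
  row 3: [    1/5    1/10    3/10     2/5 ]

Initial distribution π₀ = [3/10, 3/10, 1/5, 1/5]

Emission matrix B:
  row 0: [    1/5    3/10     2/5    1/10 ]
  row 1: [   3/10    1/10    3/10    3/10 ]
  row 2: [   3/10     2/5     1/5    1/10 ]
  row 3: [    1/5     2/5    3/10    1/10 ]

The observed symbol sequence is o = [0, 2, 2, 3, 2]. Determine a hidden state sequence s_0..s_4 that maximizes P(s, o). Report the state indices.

path = [0, 0, 0, 0, 0]

t=0: δ = [6.000e-02, 9.000e-02, 6.000e-02, 4.000e-02]  (obs o_0=0)
t=1: δ = [9.600e-03, 3.600e-03, 7.200e-03, 8.100e-03]  ψ = [0, 0, 1, 1]  (obs o_1=2)
t=2: δ = [1.536e-03, 5.760e-04, 4.860e-04, 9.720e-04]  ψ = [0, 0, 3, 3]  (obs o_2=2)
t=3: δ = [6.144e-05, 9.216e-05, 3.072e-05, 3.888e-05]  ψ = [0, 0, 0, 3]  (obs o_3=3)
t=4: δ = [9.830e-06, 3.686e-06, 7.373e-06, 8.294e-06]  ψ = [0, 0, 1, 1]  (obs o_4=2)
backtrack: best end state = 0; path = [0, 0, 0, 0, 0]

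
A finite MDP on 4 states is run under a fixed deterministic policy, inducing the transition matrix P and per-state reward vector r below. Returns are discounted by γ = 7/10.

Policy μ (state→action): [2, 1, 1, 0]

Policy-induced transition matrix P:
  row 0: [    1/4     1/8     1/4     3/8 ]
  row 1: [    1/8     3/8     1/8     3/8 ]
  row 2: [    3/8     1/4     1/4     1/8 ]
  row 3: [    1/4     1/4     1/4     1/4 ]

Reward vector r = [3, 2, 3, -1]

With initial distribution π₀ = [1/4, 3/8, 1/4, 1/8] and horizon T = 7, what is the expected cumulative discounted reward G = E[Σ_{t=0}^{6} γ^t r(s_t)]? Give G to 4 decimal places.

G = 5.3892

t=0: π = [0.2500, 0.3750, 0.2500, 0.1250], E[r] = 2.1250, γ^t·E[r] = 2.125000, running G = 2.125000
t=1: π = [0.2344, 0.2656, 0.2031, 0.2969], E[r] = 1.5469, γ^t·E[r] = 1.082813, running G = 3.207813
t=2: π = [0.2422, 0.2539, 0.2168, 0.2871], E[r] = 1.5977, γ^t·E[r] = 0.782852, running G = 3.990664
t=3: π = [0.2454, 0.2515, 0.2183, 0.2849], E[r] = 1.6089, γ^t·E[r] = 0.551848, running G = 4.542512
t=4: π = [0.2458, 0.2508, 0.2186, 0.2848], E[r] = 1.6100, γ^t·E[r] = 0.386550, running G = 4.929062
t=5: π = [0.2460, 0.2506, 0.2187, 0.2848], E[r] = 1.6104, γ^t·E[r] = 0.270654, running G = 5.199716
t=6: π = [0.2460, 0.2506, 0.2187, 0.2847], E[r] = 1.6105, γ^t·E[r] = 0.189468, running G = 5.389184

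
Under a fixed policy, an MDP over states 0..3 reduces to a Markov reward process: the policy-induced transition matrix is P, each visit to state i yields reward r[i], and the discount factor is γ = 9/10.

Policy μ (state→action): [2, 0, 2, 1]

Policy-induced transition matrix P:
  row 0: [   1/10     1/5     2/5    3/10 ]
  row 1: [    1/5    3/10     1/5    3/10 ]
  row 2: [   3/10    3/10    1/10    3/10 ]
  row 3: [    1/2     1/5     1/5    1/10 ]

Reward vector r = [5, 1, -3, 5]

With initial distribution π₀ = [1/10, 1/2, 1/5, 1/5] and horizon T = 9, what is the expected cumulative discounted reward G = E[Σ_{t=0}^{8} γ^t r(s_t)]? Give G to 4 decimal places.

t=0: π = [0.1000, 0.5000, 0.2000, 0.2000], E[r] = 1.4000, γ^t·E[r] = 1.400000, running G = 1.400000
t=1: π = [0.2700, 0.2700, 0.2000, 0.2600], E[r] = 2.3200, γ^t·E[r] = 2.088000, running G = 3.488000
t=2: π = [0.2710, 0.2470, 0.2340, 0.2480], E[r] = 2.1400, γ^t·E[r] = 1.733400, running G = 5.221400
t=3: π = [0.2707, 0.2481, 0.2308, 0.2504], E[r] = 2.1612, γ^t·E[r] = 1.575515, running G = 6.796915
t=4: π = [0.2711, 0.2479, 0.2311, 0.2499], E[r] = 2.1600, γ^t·E[r] = 1.417150, running G = 8.214065
t=5: π = [0.2710, 0.2479, 0.2311, 0.2500], E[r] = 2.1595, γ^t·E[r] = 1.275140, running G = 9.489204
t=6: π = [0.2710, 0.2479, 0.2311, 0.2500], E[r] = 2.1597, γ^t·E[r] = 1.147774, running G = 10.636978
t=7: π = [0.2710, 0.2479, 0.2311, 0.2500], E[r] = 2.1596, γ^t·E[r] = 1.032949, running G = 11.669928
t=8: π = [0.2710, 0.2479, 0.2311, 0.2500], E[r] = 2.1597, γ^t·E[r] = 0.929667, running G = 12.599595

G = 12.5996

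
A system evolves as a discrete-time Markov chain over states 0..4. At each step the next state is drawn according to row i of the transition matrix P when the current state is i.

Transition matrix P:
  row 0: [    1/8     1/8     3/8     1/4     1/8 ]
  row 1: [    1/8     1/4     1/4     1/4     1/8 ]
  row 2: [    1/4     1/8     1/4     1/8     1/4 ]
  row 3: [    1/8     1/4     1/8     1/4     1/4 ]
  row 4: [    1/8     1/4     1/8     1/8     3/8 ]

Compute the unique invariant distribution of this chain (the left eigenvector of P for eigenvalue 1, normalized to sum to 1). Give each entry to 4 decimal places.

π = [0.1519, 0.2041, 0.2154, 0.1937, 0.2349]

Balance equations π_j = Σ_i π_i·P[i][j]:
  π_0 = 1/8·π_0 + 1/8·π_1 + 1/4·π_2 + 1/8·π_3 + 1/8·π_4
  π_1 = 1/8·π_0 + 1/4·π_1 + 1/8·π_2 + 1/4·π_3 + 1/4·π_4
  π_2 = 3/8·π_0 + 1/4·π_1 + 1/4·π_2 + 1/8·π_3 + 1/8·π_4
  π_3 = 1/4·π_0 + 1/4·π_1 + 1/8·π_2 + 1/4·π_3 + 1/8·π_4
  normalize: π_0 + π_1 + π_2 + π_3 + π_4 = 1
Solving the linear system gives exactly π = [67/441, 10/49, 95/441, 598/3087, 725/3087].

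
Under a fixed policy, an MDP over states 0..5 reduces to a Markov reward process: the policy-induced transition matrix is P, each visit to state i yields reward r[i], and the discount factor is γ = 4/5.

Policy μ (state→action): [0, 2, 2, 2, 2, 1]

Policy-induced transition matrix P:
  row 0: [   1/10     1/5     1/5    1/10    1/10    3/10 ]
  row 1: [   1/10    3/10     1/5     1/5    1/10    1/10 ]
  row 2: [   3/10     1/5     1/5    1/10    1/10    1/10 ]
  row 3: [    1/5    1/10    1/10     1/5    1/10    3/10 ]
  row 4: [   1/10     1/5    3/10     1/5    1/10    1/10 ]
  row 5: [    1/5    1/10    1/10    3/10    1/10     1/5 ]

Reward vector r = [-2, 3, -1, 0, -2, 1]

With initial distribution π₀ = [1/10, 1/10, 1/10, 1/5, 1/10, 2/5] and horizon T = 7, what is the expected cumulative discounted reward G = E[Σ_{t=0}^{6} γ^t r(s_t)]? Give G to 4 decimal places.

t=0: π = [0.1000, 0.1000, 0.1000, 0.2000, 0.1000, 0.4000], E[r] = 0.2000, γ^t·E[r] = 0.200000, running G = 0.200000
t=1: π = [0.1800, 0.1500, 0.1500, 0.2200, 0.1000, 0.2000], E[r] = -0.0600, γ^t·E[r] = -0.048000, running G = 0.152000
t=2: π = [0.1720, 0.1730, 0.1680, 0.1870, 0.1000, 0.2000], E[r] = 0.0070, γ^t·E[r] = 0.004480, running G = 0.156480
t=3: π = [0.1723, 0.1786, 0.1713, 0.1860, 0.1000, 0.1918], E[r] = 0.0117, γ^t·E[r] = 0.005990, running G = 0.162470
t=4: π = [0.1720, 0.1801, 0.1722, 0.1848, 0.1000, 0.1908], E[r] = 0.0148, γ^t·E[r] = 0.006054, running G = 0.168524
t=5: π = [0.1720, 0.1804, 0.1724, 0.1847, 0.1000, 0.1905], E[r] = 0.0153, γ^t·E[r] = 0.005023, running G = 0.173547
t=6: π = [0.1720, 0.1805, 0.1725, 0.1846, 0.1000, 0.1904], E[r] = 0.0155, γ^t·E[r] = 0.004061, running G = 0.177608

G = 0.1776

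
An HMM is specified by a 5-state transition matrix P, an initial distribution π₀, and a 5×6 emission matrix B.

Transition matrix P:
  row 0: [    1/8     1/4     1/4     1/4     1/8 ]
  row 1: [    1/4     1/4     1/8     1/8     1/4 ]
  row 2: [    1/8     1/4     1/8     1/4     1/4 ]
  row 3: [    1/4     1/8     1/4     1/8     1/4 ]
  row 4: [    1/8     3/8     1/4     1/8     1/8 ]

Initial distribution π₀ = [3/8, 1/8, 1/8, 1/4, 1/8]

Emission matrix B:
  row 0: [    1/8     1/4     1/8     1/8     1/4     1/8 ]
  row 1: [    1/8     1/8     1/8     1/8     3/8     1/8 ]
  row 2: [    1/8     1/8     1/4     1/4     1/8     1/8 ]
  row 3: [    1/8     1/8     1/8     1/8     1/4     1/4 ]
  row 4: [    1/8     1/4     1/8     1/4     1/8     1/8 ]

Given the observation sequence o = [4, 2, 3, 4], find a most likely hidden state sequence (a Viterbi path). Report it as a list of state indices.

t=0: δ = [9.375e-02, 4.688e-02, 1.562e-02, 6.250e-02, 1.562e-02]  (obs o_0=4)
t=1: δ = [1.953e-03, 2.930e-03, 5.859e-03, 2.930e-03, 1.953e-03]  ψ = [3, 0, 0, 0, 3]  (obs o_1=2)
t=2: δ = [9.155e-05, 1.831e-04, 1.831e-04, 1.831e-04, 3.662e-04]  ψ = [1, 2, 2, 2, 2]  (obs o_2=3)
t=3: δ = [1.144e-05, 5.150e-05, 1.144e-05, 1.144e-05, 5.722e-06]  ψ = [1, 4, 4, 2, 1]  (obs o_3=4)
backtrack: best end state = 1; path = [0, 2, 4, 1]

path = [0, 2, 4, 1]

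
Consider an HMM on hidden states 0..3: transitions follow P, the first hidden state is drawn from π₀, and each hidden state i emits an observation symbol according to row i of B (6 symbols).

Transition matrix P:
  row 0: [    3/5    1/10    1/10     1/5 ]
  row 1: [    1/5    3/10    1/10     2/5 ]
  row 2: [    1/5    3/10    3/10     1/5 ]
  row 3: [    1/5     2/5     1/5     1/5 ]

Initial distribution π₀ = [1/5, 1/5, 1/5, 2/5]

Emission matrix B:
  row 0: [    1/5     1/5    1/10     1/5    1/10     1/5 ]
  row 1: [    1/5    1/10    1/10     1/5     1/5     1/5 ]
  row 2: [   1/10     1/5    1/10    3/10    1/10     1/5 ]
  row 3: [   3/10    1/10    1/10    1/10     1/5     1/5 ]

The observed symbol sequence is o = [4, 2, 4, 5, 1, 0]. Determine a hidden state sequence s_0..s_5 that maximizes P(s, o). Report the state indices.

path = [3, 0, 0, 0, 0, 0]

t=0: δ = [2.000e-02, 4.000e-02, 2.000e-02, 8.000e-02]  (obs o_0=4)
t=1: δ = [1.600e-03, 3.200e-03, 1.600e-03, 1.600e-03]  ψ = [3, 3, 3, 1]  (obs o_1=2)
t=2: δ = [9.600e-05, 1.920e-04, 4.800e-05, 2.560e-04]  ψ = [0, 1, 2, 1]  (obs o_2=4)
t=3: δ = [1.152e-05, 2.048e-05, 1.024e-05, 1.536e-05]  ψ = [0, 3, 3, 1]  (obs o_3=5)
t=4: δ = [1.382e-06, 6.144e-07, 6.144e-07, 8.192e-07]  ψ = [0, 1, 2, 1]  (obs o_4=1)
t=5: δ = [1.659e-07, 6.554e-08, 1.843e-08, 8.294e-08]  ψ = [0, 3, 2, 0]  (obs o_5=0)
backtrack: best end state = 0; path = [3, 0, 0, 0, 0, 0]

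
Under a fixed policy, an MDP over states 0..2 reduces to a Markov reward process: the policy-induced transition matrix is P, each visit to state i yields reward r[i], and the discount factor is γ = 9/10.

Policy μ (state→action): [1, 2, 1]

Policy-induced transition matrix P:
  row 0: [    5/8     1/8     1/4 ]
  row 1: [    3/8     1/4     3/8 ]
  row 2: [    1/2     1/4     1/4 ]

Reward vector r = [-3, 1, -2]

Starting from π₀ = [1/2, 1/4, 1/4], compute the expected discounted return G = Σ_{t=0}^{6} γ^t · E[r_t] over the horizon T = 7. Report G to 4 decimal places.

G = -10.1483

t=0: π = [0.5000, 0.2500, 0.2500], E[r] = -1.7500, γ^t·E[r] = -1.750000, running G = -1.750000
t=1: π = [0.5313, 0.1875, 0.2813], E[r] = -1.9688, γ^t·E[r] = -1.771875, running G = -3.521875
t=2: π = [0.5430, 0.1836, 0.2734], E[r] = -1.9922, γ^t·E[r] = -1.613672, running G = -5.135547
t=3: π = [0.5449, 0.1821, 0.2729], E[r] = -1.9985, γ^t·E[r] = -1.456932, running G = -6.592479
t=4: π = [0.5453, 0.1819, 0.2728], E[r] = -1.9997, γ^t·E[r] = -1.312000, running G = -7.904479
t=5: π = [0.5454, 0.1818, 0.2727], E[r] = -1.9999, γ^t·E[r] = -1.180944, running G = -9.085423
t=6: π = [0.5455, 0.1818, 0.2727], E[r] = -2.0000, γ^t·E[r] = -1.062875, running G = -10.148298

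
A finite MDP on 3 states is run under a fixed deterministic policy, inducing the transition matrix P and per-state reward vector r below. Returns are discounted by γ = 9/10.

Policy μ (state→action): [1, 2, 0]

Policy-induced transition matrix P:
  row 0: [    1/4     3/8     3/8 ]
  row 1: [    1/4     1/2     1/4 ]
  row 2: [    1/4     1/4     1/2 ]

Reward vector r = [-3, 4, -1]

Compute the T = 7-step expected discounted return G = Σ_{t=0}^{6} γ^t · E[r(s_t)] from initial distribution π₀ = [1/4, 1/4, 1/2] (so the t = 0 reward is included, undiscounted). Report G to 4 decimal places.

t=0: π = [0.2500, 0.2500, 0.5000], E[r] = -0.2500, γ^t·E[r] = -0.250000, running G = -0.250000
t=1: π = [0.2500, 0.3438, 0.4063], E[r] = 0.2188, γ^t·E[r] = 0.196875, running G = -0.053125
t=2: π = [0.2500, 0.3672, 0.3828], E[r] = 0.3359, γ^t·E[r] = 0.272109, running G = 0.218984
t=3: π = [0.2500, 0.3730, 0.3770], E[r] = 0.3652, γ^t·E[r] = 0.266256, running G = 0.485240
t=4: π = [0.2500, 0.3745, 0.3755], E[r] = 0.3726, γ^t·E[r] = 0.244436, running G = 0.729676
t=5: π = [0.2500, 0.3749, 0.3751], E[r] = 0.3744, γ^t·E[r] = 0.221073, running G = 0.950749
t=6: π = [0.2500, 0.3750, 0.3750], E[r] = 0.3748, γ^t·E[r] = 0.199209, running G = 1.149959

G = 1.1500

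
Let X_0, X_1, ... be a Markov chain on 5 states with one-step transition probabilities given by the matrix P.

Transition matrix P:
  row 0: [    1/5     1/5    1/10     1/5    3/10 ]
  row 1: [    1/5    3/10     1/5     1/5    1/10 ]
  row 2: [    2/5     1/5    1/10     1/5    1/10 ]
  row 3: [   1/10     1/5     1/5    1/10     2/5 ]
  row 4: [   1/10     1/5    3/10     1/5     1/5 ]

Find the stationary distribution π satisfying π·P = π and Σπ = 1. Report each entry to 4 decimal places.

π = [0.1970, 0.2222, 0.1835, 0.1818, 0.2155]

Balance equations π_j = Σ_i π_i·P[i][j]:
  π_0 = 1/5·π_0 + 1/5·π_1 + 2/5·π_2 + 1/10·π_3 + 1/10·π_4
  π_1 = 1/5·π_0 + 3/10·π_1 + 1/5·π_2 + 1/5·π_3 + 1/5·π_4
  π_2 = 1/10·π_0 + 1/5·π_1 + 1/10·π_2 + 1/5·π_3 + 3/10·π_4
  π_3 = 1/5·π_0 + 1/5·π_1 + 1/5·π_2 + 1/10·π_3 + 1/5·π_4
  normalize: π_0 + π_1 + π_2 + π_3 + π_4 = 1
Solving the linear system gives exactly π = [13/66, 2/9, 109/594, 2/11, 64/297].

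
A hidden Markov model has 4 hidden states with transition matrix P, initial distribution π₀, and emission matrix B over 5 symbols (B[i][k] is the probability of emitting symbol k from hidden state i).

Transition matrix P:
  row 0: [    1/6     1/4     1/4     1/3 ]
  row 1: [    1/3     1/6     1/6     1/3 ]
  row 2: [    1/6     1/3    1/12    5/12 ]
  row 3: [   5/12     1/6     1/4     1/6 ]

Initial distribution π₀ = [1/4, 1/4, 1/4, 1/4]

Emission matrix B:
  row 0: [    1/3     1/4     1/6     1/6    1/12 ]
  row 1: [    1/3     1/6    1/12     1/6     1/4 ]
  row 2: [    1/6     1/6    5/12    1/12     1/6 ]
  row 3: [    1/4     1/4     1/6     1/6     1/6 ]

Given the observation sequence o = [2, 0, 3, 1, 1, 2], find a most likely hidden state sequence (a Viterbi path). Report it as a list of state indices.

t=0: δ = [4.167e-02, 2.083e-02, 1.042e-01, 4.167e-02]  (obs o_0=2)
t=1: δ = [5.787e-03, 1.157e-02, 1.736e-03, 1.085e-02]  ψ = [2, 2, 0, 2]  (obs o_1=0)
t=2: δ = [7.535e-04, 3.215e-04, 2.261e-04, 6.430e-04]  ψ = [3, 1, 3, 1]  (obs o_2=3)
t=3: δ = [6.698e-05, 3.140e-05, 3.140e-05, 6.279e-05]  ψ = [3, 0, 0, 0]  (obs o_3=1)
t=4: δ = [6.541e-06, 2.791e-06, 2.791e-06, 5.582e-06]  ψ = [3, 0, 0, 0]  (obs o_4=1)
t=5: δ = [3.876e-07, 1.363e-07, 6.814e-07, 3.634e-07]  ψ = [3, 0, 0, 0]  (obs o_5=2)
backtrack: best end state = 2; path = [2, 3, 0, 3, 0, 2]

path = [2, 3, 0, 3, 0, 2]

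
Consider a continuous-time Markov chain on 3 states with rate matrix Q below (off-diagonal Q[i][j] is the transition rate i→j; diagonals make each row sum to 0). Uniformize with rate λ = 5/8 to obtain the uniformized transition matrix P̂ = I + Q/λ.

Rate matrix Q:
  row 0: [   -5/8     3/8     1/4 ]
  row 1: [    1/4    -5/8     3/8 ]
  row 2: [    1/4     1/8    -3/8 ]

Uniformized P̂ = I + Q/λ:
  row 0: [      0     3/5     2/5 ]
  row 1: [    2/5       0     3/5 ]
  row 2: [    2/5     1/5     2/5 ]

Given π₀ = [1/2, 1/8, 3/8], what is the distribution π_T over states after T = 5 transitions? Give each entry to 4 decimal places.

π = [0.2835, 0.2662, 0.4503]

t=0: π = [0.5000, 0.1250, 0.3750]
t=1: π = [0.2000, 0.3750, 0.4250]
t=2: π = [0.3200, 0.2050, 0.4750]
t=3: π = [0.2720, 0.2870, 0.4410]
t=4: π = [0.2912, 0.2514, 0.4574]
t=5: π = [0.2835, 0.2662, 0.4503]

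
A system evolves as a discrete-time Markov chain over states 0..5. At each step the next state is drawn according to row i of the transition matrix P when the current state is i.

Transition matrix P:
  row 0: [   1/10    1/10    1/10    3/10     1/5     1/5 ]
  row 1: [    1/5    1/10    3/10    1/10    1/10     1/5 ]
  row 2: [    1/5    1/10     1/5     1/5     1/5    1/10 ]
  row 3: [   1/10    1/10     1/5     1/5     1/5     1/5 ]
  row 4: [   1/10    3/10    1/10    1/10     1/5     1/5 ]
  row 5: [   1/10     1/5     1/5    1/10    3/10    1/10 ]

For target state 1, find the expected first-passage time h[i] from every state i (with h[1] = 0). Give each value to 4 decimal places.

h = [6.2432, 0.0000, 6.3176, 6.2500, 4.9932, 5.5676]

First-step conditioning: h[1] = 0; for i ≠ 1, h[i] = 1 + Σ_k P[i][k]·h[k].
  h[0] = 1 + 1/10·h[0] + 1/10·h[2] + 3/10·h[3] + 1/5·h[4] + 1/5·h[5]
  h[2] = 1 + 1/5·h[0] + 1/5·h[2] + 1/5·h[3] + 1/5·h[4] + 1/10·h[5]
  h[3] = 1 + 1/10·h[0] + 1/5·h[2] + 1/5·h[3] + 1/5·h[4] + 1/5·h[5]
  h[4] = 1 + 1/10·h[0] + 1/10·h[2] + 1/10·h[3] + 1/5·h[4] + 1/5·h[5]
  h[5] = 1 + 1/10·h[0] + 1/5·h[2] + 1/10·h[3] + 3/10·h[4] + 1/10·h[5]
Solving the 5×5 linear system over states ≠ 1 gives exactly h = [231/37, 0, 935/148, 25/4, 739/148, 206/37] (h[1] = 0 is the target).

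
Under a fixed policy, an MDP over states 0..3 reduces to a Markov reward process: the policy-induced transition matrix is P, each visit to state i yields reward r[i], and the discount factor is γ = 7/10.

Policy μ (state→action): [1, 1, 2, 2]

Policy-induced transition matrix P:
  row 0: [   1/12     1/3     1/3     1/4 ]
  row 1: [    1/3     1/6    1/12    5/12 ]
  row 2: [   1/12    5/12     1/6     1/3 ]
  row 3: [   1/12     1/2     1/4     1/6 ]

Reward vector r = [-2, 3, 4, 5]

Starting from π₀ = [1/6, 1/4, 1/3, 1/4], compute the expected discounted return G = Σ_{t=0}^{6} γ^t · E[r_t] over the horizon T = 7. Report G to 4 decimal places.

t=0: π = [0.1667, 0.2500, 0.3333, 0.2500], E[r] = 3.0000, γ^t·E[r] = 3.000000, running G = 3.000000
t=1: π = [0.1458, 0.3611, 0.1944, 0.2986], E[r] = 3.0625, γ^t·E[r] = 2.143750, running G = 5.143750
t=2: π = [0.1736, 0.3391, 0.1858, 0.3015], E[r] = 2.9207, γ^t·E[r] = 1.431152, running G = 6.574902
t=3: π = [0.1681, 0.3425, 0.1925, 0.2969], E[r] = 2.9457, γ^t·E[r] = 1.010358, running G = 7.585260
t=4: π = [0.1690, 0.3418, 0.1909, 0.2984], E[r] = 2.9428, γ^t·E[r] = 0.706569, running G = 8.291829
t=5: π = [0.1688, 0.3420, 0.1912, 0.2980], E[r] = 2.9433, γ^t·E[r] = 0.494689, running G = 8.786518
t=6: π = [0.1688, 0.3419, 0.1911, 0.2981], E[r] = 2.9432, γ^t·E[r] = 0.346259, running G = 9.132777

G = 9.1328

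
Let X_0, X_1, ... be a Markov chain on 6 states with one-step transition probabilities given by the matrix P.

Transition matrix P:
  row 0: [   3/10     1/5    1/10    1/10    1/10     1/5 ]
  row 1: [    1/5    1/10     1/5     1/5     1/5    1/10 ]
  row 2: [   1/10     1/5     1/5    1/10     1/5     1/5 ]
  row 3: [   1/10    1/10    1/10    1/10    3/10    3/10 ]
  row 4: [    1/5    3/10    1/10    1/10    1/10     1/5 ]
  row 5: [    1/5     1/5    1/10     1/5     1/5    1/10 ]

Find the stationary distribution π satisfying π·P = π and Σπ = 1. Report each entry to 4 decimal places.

π = [0.1924, 0.1855, 0.1317, 0.1363, 0.1767, 0.1773]

Balance equations π_j = Σ_i π_i·P[i][j]:
  π_0 = 3/10·π_0 + 1/5·π_1 + 1/10·π_2 + 1/10·π_3 + 1/5·π_4 + 1/5·π_5
  π_1 = 1/5·π_0 + 1/10·π_1 + 1/5·π_2 + 1/10·π_3 + 3/10·π_4 + 1/5·π_5
  π_2 = 1/10·π_0 + 1/5·π_1 + 1/5·π_2 + 1/10·π_3 + 1/10·π_4 + 1/10·π_5
  π_3 = 1/10·π_0 + 1/5·π_1 + 1/10·π_2 + 1/10·π_3 + 1/10·π_4 + 1/5·π_5
  π_4 = 1/10·π_0 + 1/5·π_1 + 1/5·π_2 + 3/10·π_3 + 1/10·π_4 + 1/5·π_5
  normalize: π_0 + π_1 + π_2 + π_3 + π_4 + π_5 = 1
Solving the linear system gives exactly π = [20711/107621, 19963/107621, 14176/107621, 14667/107621, 19018/107621, 19086/107621].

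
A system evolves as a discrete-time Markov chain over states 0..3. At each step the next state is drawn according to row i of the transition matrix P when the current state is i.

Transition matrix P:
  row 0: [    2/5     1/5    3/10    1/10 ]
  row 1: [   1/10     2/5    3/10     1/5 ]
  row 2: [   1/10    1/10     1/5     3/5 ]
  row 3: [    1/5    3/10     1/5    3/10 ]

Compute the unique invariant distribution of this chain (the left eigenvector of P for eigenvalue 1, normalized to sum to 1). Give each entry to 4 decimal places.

Balance equations π_j = Σ_i π_i·P[i][j]:
  π_0 = 2/5·π_0 + 1/10·π_1 + 1/10·π_2 + 1/5·π_3
  π_1 = 1/5·π_0 + 2/5·π_1 + 1/10·π_2 + 3/10·π_3
  π_2 = 3/10·π_0 + 3/10·π_1 + 1/5·π_2 + 1/5·π_3
  normalize: π_0 + π_1 + π_2 + π_3 = 1
Solving the linear system gives exactly π = [137/732, 63/244, 179/732, 227/732].

π = [0.1872, 0.2582, 0.2445, 0.3101]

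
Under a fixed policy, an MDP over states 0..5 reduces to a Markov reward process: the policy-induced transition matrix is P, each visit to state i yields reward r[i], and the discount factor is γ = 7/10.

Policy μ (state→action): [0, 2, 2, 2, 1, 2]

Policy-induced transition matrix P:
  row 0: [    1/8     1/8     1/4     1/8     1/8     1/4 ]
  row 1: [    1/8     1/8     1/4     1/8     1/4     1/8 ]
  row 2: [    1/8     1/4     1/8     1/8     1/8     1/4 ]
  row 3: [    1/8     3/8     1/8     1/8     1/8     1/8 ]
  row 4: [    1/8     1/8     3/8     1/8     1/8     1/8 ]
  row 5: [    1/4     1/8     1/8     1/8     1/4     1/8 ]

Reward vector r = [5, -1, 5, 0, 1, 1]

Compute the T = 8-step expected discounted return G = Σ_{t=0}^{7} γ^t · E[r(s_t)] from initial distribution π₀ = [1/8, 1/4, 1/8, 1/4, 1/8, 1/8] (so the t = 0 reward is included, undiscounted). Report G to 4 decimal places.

G = 5.3217

t=0: π = [0.1250, 0.2500, 0.1250, 0.2500, 0.1250, 0.1250], E[r] = 1.2500, γ^t·E[r] = 1.250000, running G = 1.250000
t=1: π = [0.1406, 0.2031, 0.2031, 0.1250, 0.1719, 0.1563], E[r] = 1.8438, γ^t·E[r] = 1.290625, running G = 2.540625
t=2: π = [0.1445, 0.1816, 0.2109, 0.1250, 0.1699, 0.1680], E[r] = 1.9336, γ^t·E[r] = 0.947461, running G = 3.488086
t=3: π = [0.1460, 0.1826, 0.2083, 0.1250, 0.1687, 0.1694], E[r] = 1.9268, γ^t·E[r] = 0.660878, running G = 4.148964
t=4: π = [0.1462, 0.1823, 0.2083, 0.1250, 0.1690, 0.1693], E[r] = 1.9282, γ^t·E[r] = 0.462952, running G = 4.611915
t=5: π = [0.1462, 0.1823, 0.2083, 0.1250, 0.1689, 0.1693], E[r] = 1.9283, γ^t·E[r] = 0.324092, running G = 4.936007
t=6: π = [0.1462, 0.1823, 0.2083, 0.1250, 0.1689, 0.1693], E[r] = 1.9282, γ^t·E[r] = 0.226856, running G = 5.162863
t=7: π = [0.1462, 0.1823, 0.2083, 0.1250, 0.1689, 0.1693], E[r] = 1.9283, γ^t·E[r] = 0.158800, running G = 5.321663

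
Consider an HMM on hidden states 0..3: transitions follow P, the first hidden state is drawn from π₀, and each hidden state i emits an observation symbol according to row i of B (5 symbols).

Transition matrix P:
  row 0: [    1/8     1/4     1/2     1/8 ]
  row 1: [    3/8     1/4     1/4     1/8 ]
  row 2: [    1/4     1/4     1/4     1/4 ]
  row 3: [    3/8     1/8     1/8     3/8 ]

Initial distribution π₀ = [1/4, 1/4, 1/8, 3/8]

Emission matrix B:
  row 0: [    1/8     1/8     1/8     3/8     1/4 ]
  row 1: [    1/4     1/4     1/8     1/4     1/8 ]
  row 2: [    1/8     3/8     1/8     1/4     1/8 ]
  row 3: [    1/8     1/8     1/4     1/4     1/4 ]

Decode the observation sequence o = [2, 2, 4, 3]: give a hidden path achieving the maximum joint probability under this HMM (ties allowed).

t=0: δ = [3.125e-02, 3.125e-02, 1.562e-02, 9.375e-02]  (obs o_0=2)
t=1: δ = [4.395e-03, 1.465e-03, 1.953e-03, 8.789e-03]  ψ = [3, 3, 0, 3]  (obs o_1=2)
t=2: δ = [8.240e-04, 1.373e-04, 2.747e-04, 8.240e-04]  ψ = [3, 0, 0, 3]  (obs o_2=4)
t=3: δ = [1.159e-04, 5.150e-05, 1.030e-04, 7.725e-05]  ψ = [3, 0, 0, 3]  (obs o_3=3)
backtrack: best end state = 0; path = [3, 3, 3, 0]

path = [3, 3, 3, 0]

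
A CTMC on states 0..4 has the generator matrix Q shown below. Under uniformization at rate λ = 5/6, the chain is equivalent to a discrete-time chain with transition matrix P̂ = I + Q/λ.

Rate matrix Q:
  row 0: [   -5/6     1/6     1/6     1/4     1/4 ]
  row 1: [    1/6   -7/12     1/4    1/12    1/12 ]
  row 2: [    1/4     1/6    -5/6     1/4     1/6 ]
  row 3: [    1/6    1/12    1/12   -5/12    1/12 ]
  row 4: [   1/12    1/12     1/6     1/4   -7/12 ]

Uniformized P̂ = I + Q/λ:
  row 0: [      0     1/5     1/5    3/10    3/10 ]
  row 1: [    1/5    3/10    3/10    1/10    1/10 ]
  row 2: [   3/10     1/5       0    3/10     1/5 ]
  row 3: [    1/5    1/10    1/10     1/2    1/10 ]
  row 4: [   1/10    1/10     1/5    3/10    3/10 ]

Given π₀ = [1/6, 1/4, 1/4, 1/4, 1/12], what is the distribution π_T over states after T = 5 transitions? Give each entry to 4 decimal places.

π = [0.1640, 0.1647, 0.1526, 0.3335, 0.1851]

t=0: π = [0.1667, 0.2500, 0.2500, 0.2500, 0.0833]
t=1: π = [0.1833, 0.1917, 0.1500, 0.3000, 0.1750]
t=2: π = [0.1608, 0.1717, 0.1592, 0.3217, 0.1867]
t=3: π = [0.1651, 0.1663, 0.1532, 0.3300, 0.1854]
t=4: π = [0.1638, 0.1651, 0.1530, 0.3327, 0.1854]
t=5: π = [0.1640, 0.1647, 0.1526, 0.3335, 0.1851]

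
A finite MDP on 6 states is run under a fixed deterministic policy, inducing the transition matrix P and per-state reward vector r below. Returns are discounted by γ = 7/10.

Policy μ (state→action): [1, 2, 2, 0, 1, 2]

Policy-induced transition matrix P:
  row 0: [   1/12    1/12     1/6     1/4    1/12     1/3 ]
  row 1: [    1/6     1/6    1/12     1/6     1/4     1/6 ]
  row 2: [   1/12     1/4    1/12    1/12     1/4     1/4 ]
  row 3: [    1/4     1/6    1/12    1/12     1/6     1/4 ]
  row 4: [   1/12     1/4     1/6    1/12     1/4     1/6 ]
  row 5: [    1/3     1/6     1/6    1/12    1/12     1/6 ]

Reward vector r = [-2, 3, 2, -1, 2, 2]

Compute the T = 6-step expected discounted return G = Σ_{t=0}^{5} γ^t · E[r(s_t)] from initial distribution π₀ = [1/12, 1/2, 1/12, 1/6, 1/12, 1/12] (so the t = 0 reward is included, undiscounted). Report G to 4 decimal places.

t=0: π = [0.0833, 0.5000, 0.0833, 0.1667, 0.0833, 0.0833], E[r] = 1.6667, γ^t·E[r] = 1.666667, running G = 1.666667
t=1: π = [0.1736, 0.1736, 0.1042, 0.1389, 0.2083, 0.2014], E[r] = 1.0625, γ^t·E[r] = 0.743750, running G = 2.410417
t=2: π = [0.1713, 0.1782, 0.1319, 0.1267, 0.1759, 0.2159], E[r] = 1.1128, γ^t·E[r] = 0.545295, running G = 2.955712
t=3: π = [0.1733, 0.1780, 0.1303, 0.1267, 0.1749, 0.2168], E[r] = 1.1047, γ^t·E[r] = 0.378928, running G = 3.334639
t=4: π = [0.1735, 0.1777, 0.1304, 0.1270, 0.1744, 0.2170], E[r] = 1.1026, γ^t·E[r] = 0.264725, running G = 3.599365
t=5: π = [0.1736, 0.1776, 0.1304, 0.1271, 0.1743, 0.2170], E[r] = 1.1022, γ^t·E[r] = 0.185254, running G = 3.784619

G = 3.7846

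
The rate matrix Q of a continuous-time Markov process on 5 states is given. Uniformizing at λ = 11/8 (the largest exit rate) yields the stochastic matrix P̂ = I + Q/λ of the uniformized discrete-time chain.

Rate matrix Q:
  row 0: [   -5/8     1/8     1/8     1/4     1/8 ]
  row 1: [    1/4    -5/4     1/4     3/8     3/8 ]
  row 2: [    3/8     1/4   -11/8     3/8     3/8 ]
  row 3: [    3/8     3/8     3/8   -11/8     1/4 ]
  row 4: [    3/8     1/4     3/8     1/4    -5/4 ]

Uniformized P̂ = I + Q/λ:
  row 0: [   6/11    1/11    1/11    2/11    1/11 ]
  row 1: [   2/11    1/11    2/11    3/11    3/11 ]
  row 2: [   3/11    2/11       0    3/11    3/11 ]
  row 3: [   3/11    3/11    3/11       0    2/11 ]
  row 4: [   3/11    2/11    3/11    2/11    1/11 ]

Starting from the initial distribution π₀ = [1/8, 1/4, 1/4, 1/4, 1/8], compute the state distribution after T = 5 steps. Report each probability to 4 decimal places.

t=0: π = [0.1250, 0.2500, 0.2500, 0.2500, 0.1250]
t=1: π = [0.2841, 0.1705, 0.1591, 0.1818, 0.2045]
t=2: π = [0.3347, 0.1570, 0.1622, 0.1787, 0.1674]
t=3: π = [0.3497, 0.1534, 0.1534, 0.1783, 0.1652]
t=4: π = [0.3542, 0.1523, 0.1534, 0.1773, 0.1629]
t=5: π = [0.3555, 0.1519, 0.1527, 0.1774, 0.1626]

π = [0.3555, 0.1519, 0.1527, 0.1774, 0.1626]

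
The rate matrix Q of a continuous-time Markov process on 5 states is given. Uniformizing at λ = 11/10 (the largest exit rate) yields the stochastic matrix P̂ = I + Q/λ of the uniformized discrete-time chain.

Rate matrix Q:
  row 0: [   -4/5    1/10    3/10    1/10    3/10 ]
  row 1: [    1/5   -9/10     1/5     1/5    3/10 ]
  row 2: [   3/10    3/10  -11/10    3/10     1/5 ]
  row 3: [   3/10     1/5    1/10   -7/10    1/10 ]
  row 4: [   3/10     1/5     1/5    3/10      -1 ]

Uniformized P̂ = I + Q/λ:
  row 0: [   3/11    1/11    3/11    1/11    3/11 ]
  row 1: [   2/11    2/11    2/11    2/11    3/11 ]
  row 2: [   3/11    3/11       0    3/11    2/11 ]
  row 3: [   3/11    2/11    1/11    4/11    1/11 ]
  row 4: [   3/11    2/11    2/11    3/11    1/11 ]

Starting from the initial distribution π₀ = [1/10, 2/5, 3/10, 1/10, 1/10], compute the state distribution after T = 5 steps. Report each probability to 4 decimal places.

π = [0.2570, 0.1726, 0.1558, 0.2313, 0.1832]

t=0: π = [0.1000, 0.4000, 0.3000, 0.1000, 0.1000]
t=1: π = [0.2364, 0.2000, 0.1273, 0.2273, 0.2091]
t=2: π = [0.2545, 0.1719, 0.1595, 0.2322, 0.1818]
t=3: π = [0.2571, 0.1732, 0.1548, 0.2319, 0.1829]
t=4: π = [0.2570, 0.1725, 0.1560, 0.2313, 0.1832]
t=5: π = [0.2570, 0.1726, 0.1558, 0.2313, 0.1832]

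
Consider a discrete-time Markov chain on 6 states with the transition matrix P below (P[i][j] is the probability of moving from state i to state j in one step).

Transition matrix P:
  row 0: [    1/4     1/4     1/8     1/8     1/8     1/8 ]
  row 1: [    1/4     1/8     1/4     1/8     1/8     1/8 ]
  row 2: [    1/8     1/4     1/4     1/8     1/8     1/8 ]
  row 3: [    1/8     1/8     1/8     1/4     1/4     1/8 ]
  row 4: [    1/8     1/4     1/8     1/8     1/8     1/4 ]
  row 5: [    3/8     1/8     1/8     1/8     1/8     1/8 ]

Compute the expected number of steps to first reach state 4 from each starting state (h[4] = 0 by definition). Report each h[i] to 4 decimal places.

h = [7.0000, 7.0000, 7.0000, 6.0000, 0.0000, 7.0000]

First-step conditioning: h[4] = 0; for i ≠ 4, h[i] = 1 + Σ_k P[i][k]·h[k].
  h[0] = 1 + 1/4·h[0] + 1/4·h[1] + 1/8·h[2] + 1/8·h[3] + 1/8·h[5]
  h[1] = 1 + 1/4·h[0] + 1/8·h[1] + 1/4·h[2] + 1/8·h[3] + 1/8·h[5]
  h[2] = 1 + 1/8·h[0] + 1/4·h[1] + 1/4·h[2] + 1/8·h[3] + 1/8·h[5]
  h[3] = 1 + 1/8·h[0] + 1/8·h[1] + 1/8·h[2] + 1/4·h[3] + 1/8·h[5]
  h[5] = 1 + 3/8·h[0] + 1/8·h[1] + 1/8·h[2] + 1/8·h[3] + 1/8·h[5]
Solving the 5×5 linear system over states ≠ 4 gives exactly h = [7, 7, 7, 6, 0, 7] (h[4] = 0 is the target).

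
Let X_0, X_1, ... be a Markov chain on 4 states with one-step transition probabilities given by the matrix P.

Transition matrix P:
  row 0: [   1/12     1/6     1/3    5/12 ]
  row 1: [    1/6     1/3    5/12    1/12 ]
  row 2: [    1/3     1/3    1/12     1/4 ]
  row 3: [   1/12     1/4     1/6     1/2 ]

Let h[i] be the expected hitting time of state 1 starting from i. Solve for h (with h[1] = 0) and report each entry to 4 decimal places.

First-step conditioning: h[1] = 0; for i ≠ 1, h[i] = 1 + Σ_k P[i][k]·h[k].
  h[0] = 1 + 1/12·h[0] + 1/3·h[2] + 5/12·h[3]
  h[2] = 1 + 1/3·h[0] + 1/12·h[2] + 1/4·h[3]
  h[3] = 1 + 1/12·h[0] + 1/6·h[2] + 1/2·h[3]
Solving the 3×3 linear system over states ≠ 1 gives exactly h = [1932/457, 0, 1692/457, 1800/457] (h[1] = 0 is the target).

h = [4.2276, 0.0000, 3.7024, 3.9387]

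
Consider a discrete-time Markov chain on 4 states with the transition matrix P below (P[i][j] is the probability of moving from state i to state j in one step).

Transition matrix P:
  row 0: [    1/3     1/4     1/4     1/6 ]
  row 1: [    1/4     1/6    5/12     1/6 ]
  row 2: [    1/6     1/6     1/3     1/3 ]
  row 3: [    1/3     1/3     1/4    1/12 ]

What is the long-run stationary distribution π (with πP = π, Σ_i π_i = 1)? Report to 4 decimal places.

Balance equations π_j = Σ_i π_i·P[i][j]:
  π_0 = 1/3·π_0 + 1/4·π_1 + 1/6·π_2 + 1/3·π_3
  π_1 = 1/4·π_0 + 1/6·π_1 + 1/6·π_2 + 1/3·π_3
  π_2 = 1/4·π_0 + 5/12·π_1 + 1/3·π_2 + 1/4·π_3
  normalize: π_0 + π_1 + π_2 + π_3 = 1
Solving the linear system gives exactly π = [26/99, 2/9, 31/99, 20/99].

π = [0.2626, 0.2222, 0.3131, 0.2020]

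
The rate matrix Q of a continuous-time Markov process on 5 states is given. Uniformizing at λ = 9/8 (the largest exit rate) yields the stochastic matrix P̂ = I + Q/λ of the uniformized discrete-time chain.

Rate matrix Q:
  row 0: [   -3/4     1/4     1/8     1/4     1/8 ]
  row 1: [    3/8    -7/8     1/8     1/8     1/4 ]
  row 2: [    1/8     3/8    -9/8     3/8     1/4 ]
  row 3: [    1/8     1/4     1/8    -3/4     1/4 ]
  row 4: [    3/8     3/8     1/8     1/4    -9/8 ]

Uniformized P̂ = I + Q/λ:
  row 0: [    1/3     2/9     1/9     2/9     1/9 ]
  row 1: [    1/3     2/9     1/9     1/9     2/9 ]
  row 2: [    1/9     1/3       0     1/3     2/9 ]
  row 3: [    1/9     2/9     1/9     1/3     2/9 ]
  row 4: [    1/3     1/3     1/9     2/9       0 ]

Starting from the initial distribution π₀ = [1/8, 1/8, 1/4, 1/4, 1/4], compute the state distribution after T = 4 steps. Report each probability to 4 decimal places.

t=0: π = [0.1250, 0.1250, 0.2500, 0.2500, 0.2500]
t=1: π = [0.2222, 0.2778, 0.0833, 0.2639, 0.1528]
t=2: π = [0.2562, 0.2485, 0.1019, 0.2299, 0.1636]
t=3: π = [0.2596, 0.2517, 0.0998, 0.2315, 0.1574]
t=4: π = [0.2597, 0.2508, 0.1000, 0.2311, 0.1584]

π = [0.2597, 0.2508, 0.1000, 0.2311, 0.1584]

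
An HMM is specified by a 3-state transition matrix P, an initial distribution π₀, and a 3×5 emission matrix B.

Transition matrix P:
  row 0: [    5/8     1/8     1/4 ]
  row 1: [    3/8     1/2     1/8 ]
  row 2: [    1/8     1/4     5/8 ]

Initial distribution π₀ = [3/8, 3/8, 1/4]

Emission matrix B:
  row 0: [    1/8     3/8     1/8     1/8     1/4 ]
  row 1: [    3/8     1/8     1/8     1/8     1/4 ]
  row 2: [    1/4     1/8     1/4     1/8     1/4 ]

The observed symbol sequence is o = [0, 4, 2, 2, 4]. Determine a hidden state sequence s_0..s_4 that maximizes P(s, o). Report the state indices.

t=0: δ = [4.688e-02, 1.406e-01, 6.250e-02]  (obs o_0=0)
t=1: δ = [1.318e-02, 1.758e-02, 9.766e-03]  ψ = [1, 1, 2]  (obs o_1=4)
t=2: δ = [1.030e-03, 1.099e-03, 1.526e-03]  ψ = [0, 1, 2]  (obs o_2=2)
t=3: δ = [8.047e-05, 6.866e-05, 2.384e-04]  ψ = [0, 1, 2]  (obs o_3=2)
t=4: δ = [1.257e-05, 1.490e-05, 3.725e-05]  ψ = [0, 2, 2]  (obs o_4=4)
backtrack: best end state = 2; path = [2, 2, 2, 2, 2]

path = [2, 2, 2, 2, 2]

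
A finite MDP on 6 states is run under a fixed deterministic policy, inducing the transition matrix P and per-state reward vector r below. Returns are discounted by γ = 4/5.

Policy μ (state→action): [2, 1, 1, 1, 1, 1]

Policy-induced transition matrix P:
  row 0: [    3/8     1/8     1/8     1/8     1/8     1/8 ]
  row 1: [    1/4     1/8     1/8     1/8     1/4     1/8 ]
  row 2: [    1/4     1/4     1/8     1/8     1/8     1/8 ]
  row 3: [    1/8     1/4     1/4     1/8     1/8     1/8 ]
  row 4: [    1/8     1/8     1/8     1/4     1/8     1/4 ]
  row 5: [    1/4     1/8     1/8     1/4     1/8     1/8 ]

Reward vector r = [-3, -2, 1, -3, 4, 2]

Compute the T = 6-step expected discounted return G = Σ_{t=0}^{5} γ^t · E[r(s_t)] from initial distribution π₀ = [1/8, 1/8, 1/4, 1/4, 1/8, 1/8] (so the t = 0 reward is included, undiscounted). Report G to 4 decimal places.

t=0: π = [0.1250, 0.1250, 0.2500, 0.2500, 0.1250, 0.1250], E[r] = -0.3750, γ^t·E[r] = -0.375000, running G = -0.375000
t=1: π = [0.2188, 0.1875, 0.1563, 0.1563, 0.1406, 0.1406], E[r] = -0.5000, γ^t·E[r] = -0.400000, running G = -0.775000
t=2: π = [0.2402, 0.1641, 0.1445, 0.1602, 0.1484, 0.1426], E[r] = -0.5059, γ^t·E[r] = -0.323750, running G = -1.098750
t=3: π = [0.2415, 0.1631, 0.1450, 0.1614, 0.1455, 0.1436], E[r] = -0.5205, γ^t·E[r] = -0.266500, running G = -1.365250
t=4: π = [0.2418, 0.1633, 0.1452, 0.1611, 0.1454, 0.1432], E[r] = -0.5224, γ^t·E[r] = -0.213963, running G = -1.579213
t=5: π = [0.2419, 0.1633, 0.1451, 0.1611, 0.1454, 0.1432], E[r] = -0.5224, γ^t·E[r] = -0.171178, running G = -1.750390

G = -1.7504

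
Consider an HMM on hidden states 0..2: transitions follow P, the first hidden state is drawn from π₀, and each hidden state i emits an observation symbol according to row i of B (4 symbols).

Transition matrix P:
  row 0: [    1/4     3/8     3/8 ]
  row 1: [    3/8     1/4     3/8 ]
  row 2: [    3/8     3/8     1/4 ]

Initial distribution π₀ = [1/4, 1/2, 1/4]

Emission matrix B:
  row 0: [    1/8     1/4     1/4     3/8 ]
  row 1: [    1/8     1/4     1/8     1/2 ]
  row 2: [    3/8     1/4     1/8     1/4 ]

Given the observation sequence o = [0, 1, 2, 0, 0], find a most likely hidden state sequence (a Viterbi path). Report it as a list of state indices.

path = [2, 1, 0, 2, 2]

t=0: δ = [3.125e-02, 6.250e-02, 9.375e-02]  (obs o_0=0)
t=1: δ = [8.789e-03, 8.789e-03, 5.859e-03]  ψ = [2, 2, 1]  (obs o_1=1)
t=2: δ = [8.240e-04, 4.120e-04, 4.120e-04]  ψ = [1, 0, 0]  (obs o_2=2)
t=3: δ = [2.575e-05, 3.862e-05, 1.159e-04]  ψ = [0, 0, 0]  (obs o_3=0)
t=4: δ = [5.431e-06, 5.431e-06, 1.086e-05]  ψ = [2, 2, 2]  (obs o_4=0)
backtrack: best end state = 2; path = [2, 1, 0, 2, 2]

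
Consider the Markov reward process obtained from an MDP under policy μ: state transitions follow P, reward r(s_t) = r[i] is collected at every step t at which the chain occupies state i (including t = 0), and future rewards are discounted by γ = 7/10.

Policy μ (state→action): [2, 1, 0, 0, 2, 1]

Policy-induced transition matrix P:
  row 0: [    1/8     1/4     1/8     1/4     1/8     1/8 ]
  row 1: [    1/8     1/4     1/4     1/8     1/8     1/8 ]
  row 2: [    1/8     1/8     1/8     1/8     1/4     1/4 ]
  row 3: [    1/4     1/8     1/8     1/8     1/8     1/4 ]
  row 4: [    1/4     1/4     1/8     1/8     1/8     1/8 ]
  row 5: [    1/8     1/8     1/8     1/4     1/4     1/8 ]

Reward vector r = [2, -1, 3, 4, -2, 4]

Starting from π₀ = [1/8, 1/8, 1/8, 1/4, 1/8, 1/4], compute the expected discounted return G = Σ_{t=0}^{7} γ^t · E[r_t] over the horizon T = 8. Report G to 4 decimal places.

G = 5.6711

t=0: π = [0.1250, 0.1250, 0.1250, 0.2500, 0.1250, 0.2500], E[r] = 2.2500, γ^t·E[r] = 2.250000, running G = 2.250000
t=1: π = [0.1719, 0.1719, 0.1406, 0.1719, 0.1719, 0.1719], E[r] = 1.6250, γ^t·E[r] = 1.137500, running G = 3.387500
t=2: π = [0.1680, 0.1895, 0.1465, 0.1680, 0.1641, 0.1641], E[r] = 1.5859, γ^t·E[r] = 0.777109, running G = 4.164609
t=3: π = [0.1665, 0.1902, 0.1487, 0.1665, 0.1638, 0.1643], E[r] = 1.5845, γ^t·E[r] = 0.543474, running G = 4.708083
t=4: π = [0.1663, 0.1901, 0.1488, 0.1664, 0.1641, 0.1644], E[r] = 1.5836, γ^t·E[r] = 0.380219, running G = 5.088303
t=5: π = [0.1663, 0.1901, 0.1488, 0.1663, 0.1641, 0.1644], E[r] = 1.5834, γ^t·E[r] = 0.266130, running G = 5.354433
t=6: π = [0.1663, 0.1901, 0.1488, 0.1663, 0.1641, 0.1644], E[r] = 1.5834, γ^t·E[r] = 0.186290, running G = 5.540723
t=7: π = [0.1663, 0.1901, 0.1488, 0.1663, 0.1641, 0.1644], E[r] = 1.5834, γ^t·E[r] = 0.130403, running G = 5.671126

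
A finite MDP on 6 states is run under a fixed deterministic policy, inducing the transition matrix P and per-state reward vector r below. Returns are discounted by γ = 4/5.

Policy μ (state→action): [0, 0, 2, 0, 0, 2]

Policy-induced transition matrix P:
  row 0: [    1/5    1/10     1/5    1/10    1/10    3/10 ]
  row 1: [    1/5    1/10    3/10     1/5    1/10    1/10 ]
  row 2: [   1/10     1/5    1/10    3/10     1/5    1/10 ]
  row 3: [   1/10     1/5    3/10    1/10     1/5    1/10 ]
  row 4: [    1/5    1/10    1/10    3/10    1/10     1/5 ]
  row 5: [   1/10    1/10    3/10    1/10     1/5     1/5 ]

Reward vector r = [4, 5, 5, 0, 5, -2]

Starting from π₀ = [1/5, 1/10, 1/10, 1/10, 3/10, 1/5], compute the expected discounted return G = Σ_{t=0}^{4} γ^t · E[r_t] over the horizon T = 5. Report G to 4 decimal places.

t=0: π = [0.2000, 0.1000, 0.1000, 0.1000, 0.3000, 0.2000], E[r] = 2.9000, γ^t·E[r] = 2.900000, running G = 2.900000
t=1: π = [0.1600, 0.1200, 0.2000, 0.1900, 0.1400, 0.1900], E[r] = 2.5600, γ^t·E[r] = 2.048000, running G = 4.948000
t=2: π = [0.1420, 0.1390, 0.2160, 0.1800, 0.1580, 0.1650], E[r] = 2.8030, γ^t·E[r] = 1.793920, running G = 6.741920
t=3: π = [0.1439, 0.1396, 0.2110, 0.1887, 0.1561, 0.1607], E[r] = 2.7877, γ^t·E[r] = 1.427302, running G = 8.169222
t=4: π = [0.1440, 0.1400, 0.2122, 0.1874, 0.1560, 0.1605], E[r] = 2.7959, γ^t·E[r] = 1.145209, running G = 9.314431

G = 9.3144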